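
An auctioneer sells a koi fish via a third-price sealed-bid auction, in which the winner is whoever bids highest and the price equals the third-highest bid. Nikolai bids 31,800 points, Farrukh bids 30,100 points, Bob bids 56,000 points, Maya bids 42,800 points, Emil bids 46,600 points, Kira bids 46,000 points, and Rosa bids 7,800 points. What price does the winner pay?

Price paid: 46,000 points.

Bids in descending order: Bob 56,000 points > Emil 46,600 points > Kira 46,000 points > Maya 42,800 points > Nikolai 31,800 points > Farrukh 30,100 points > Rosa 7,800 points.
Bob is the highest bidder, so Bob wins.
Under the third-price rule, the price is the third-highest bid: 46,000 points.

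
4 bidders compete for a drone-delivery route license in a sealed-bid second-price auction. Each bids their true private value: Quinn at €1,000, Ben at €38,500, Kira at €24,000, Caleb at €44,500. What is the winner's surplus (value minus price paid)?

Surplus = €6,000.

Ranking the bids: Caleb €44,500 > Ben €38,500 > Kira €24,000 > Quinn €1,000.
Caleb wins with the top bid and pays the second-highest, €38,500.
Surplus = €44,500 − €38,500 = €6,000.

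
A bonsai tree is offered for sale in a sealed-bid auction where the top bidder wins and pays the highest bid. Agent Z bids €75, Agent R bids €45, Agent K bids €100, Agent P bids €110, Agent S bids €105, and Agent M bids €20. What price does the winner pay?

Sorted high to low: Agent P €110, then Agent S €105, then Agent K €100, then Agent Z €75, then Agent R €45, then Agent M €20.
Agent P is the highest bidder, so Agent P wins.
Under the first-price rule, the price is the highest bid: €110.

The winner pays €110.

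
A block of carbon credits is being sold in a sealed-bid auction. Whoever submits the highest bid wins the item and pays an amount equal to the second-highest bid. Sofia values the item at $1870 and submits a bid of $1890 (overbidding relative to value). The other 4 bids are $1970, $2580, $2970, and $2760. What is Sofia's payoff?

Highest competing bid: $2970.
Sofia's bid $1890 is not the highest, so Sofia loses, pays nothing, and earns zero payoff.

$0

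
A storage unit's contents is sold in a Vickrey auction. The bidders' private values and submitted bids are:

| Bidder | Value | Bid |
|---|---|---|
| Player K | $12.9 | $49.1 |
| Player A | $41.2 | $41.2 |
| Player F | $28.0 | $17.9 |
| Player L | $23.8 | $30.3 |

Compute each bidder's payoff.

Ordered from highest: Player K $49.1; Player A $41.2; Player L $30.3; Player F $17.9.
Player K has the top bid and wins; the price is the second-highest bid, $41.2.
Player K's payoff = $12.9 − $41.2 = -$28.3. All other bidders lose, so their payoff is 0.

Player K -$28.3, Player A $0.0, Player F $0.0, Player L $0.0.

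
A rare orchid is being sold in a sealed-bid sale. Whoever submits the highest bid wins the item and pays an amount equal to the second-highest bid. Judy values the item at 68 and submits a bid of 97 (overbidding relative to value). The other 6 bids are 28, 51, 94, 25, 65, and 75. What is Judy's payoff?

Payoff = -26.

Highest competing bid: 94.
Judy's bid 97 is the highest overall, so Judy wins and pays the second-highest bid, 94.
Payoff = value − price = 68 − 94 = -26.
Overbidding won the item at a price above value — truthful bidding would have avoided this loss.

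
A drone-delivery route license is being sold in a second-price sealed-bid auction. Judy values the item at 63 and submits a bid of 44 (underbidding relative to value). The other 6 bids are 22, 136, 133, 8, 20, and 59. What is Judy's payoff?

0

Highest competing bid: 136.
Judy's bid 44 is not the highest, so Judy loses, pays nothing, and earns zero payoff.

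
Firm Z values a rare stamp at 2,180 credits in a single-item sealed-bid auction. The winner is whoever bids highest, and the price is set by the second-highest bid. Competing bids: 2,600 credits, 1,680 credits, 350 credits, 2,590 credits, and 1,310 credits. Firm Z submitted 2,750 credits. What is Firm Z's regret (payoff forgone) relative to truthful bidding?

Regret: 420 credits.

The highest competing bid is 2,600 credits.
Bidding truthfully at 2,180 credits: the top bid is 2,600 credits (a rival), so Firm Z loses. Payoff = 0 credits.
Bidding 2,750 credits: Firm Z has the top bid, wins, and pays the second-highest bid 2,600 credits. Payoff = 2,180 credits − 2,600 credits = -420 credits.
Regret = truthful payoff − actual payoff = 0 credits − -420 credits = 420 credits.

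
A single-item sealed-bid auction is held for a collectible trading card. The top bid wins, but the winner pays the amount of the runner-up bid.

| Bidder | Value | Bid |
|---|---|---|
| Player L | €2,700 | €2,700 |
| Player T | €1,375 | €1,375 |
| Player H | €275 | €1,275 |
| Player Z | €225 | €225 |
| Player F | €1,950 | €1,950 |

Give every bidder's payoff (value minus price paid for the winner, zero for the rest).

Sorted high to low: Player L €2,700 > Player F €1,950 > Player T €1,375 > Player H €1,275 > Player Z €225.
Player L has the top bid and wins; the price is the second-highest bid, €1,950.
Player L's payoff = €2,700 − €1,950 = €750. All other bidders lose, so their payoff is 0.

Payoffs: Player L €750, Player T €0, Player H €0, Player Z €0, Player F €0.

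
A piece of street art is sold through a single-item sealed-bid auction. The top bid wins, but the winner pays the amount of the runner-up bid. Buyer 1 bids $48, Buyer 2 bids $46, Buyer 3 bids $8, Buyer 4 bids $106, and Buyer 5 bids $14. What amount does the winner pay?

Ordered from highest: Buyer 4 $106 > Buyer 1 $48 > Buyer 2 $46 > Buyer 5 $14 > Buyer 3 $8.
Buyer 4 has the highest bid, so Buyer 4 wins.
The second-highest bid is $48, so that is what Buyer 4 pays.

Price paid: $48.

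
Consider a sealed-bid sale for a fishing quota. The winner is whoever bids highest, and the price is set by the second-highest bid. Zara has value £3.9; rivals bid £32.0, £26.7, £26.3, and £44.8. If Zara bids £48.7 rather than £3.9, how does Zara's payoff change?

-£40.9

The highest competing bid is £44.8.
Bidding truthfully at £3.9: the top bid is £44.8 (a rival), so Zara loses. Payoff = £0.0.
Bidding £48.7: Zara has the top bid, wins, and pays the second-highest bid £44.8. Payoff = £3.9 − £44.8 = -£40.9.
Change = -£40.9 − £0.0 = -£40.9.
Deviating from a truthful bid can only lose payoff in a second-price auction — never gain.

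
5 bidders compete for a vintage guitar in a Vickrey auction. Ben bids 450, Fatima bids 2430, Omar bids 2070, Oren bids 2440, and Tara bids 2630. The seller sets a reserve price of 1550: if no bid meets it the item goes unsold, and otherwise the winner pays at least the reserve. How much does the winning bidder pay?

2440

Sorted high to low: Tara 2630, then Oren 2440, then Fatima 2430, then Omar 2070, then Ben 450.
Tara has the highest bid, so Tara wins.
The second-highest bid is 2440, which exceeds the reserve, so that sets the price.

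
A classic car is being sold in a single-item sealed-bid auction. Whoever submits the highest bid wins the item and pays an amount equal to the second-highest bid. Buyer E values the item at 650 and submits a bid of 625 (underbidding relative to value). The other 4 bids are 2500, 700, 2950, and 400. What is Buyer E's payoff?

Highest competing bid: 2950.
Buyer E's bid 625 is not the highest, so Buyer E loses, pays nothing, and earns zero payoff.

Payoff = 0.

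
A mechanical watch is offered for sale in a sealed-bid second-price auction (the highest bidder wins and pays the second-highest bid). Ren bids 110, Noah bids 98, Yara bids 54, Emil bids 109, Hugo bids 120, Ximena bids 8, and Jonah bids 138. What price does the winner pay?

Price paid: 120.

Ordered from highest: Jonah 138 > Hugo 120 > Ren 110 > Emil 109 > Noah 98 > Yara 54 > Ximena 8.
Jonah is the highest bidder, so Jonah wins.
Under the second-price rule, the price is the second-highest bid: 120.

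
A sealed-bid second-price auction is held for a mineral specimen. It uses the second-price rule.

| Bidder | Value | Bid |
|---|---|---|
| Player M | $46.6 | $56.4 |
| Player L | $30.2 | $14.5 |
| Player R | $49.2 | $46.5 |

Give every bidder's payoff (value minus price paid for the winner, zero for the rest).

Ordered from highest: Player M $56.4; Player R $46.5; Player L $14.5.
Player M has the top bid and wins; the price is the second-highest bid, $46.5.
Player M's payoff = $46.6 − $46.5 = $0.1. All other bidders lose, so their payoff is 0.

Player M $0.1, Player L $0.0, Player R $0.0.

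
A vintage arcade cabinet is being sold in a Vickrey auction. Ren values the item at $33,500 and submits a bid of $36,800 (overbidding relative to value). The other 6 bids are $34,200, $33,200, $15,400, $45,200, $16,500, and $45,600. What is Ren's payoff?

Highest competing bid: $45,600.
Ren's bid $36,800 is not the highest, so Ren loses, pays nothing, and earns zero payoff.

$0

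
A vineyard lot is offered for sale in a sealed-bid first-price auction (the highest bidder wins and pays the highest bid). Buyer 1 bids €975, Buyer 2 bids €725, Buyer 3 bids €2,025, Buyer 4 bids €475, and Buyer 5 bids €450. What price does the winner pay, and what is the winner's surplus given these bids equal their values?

The winner pays €2,025 for a surplus of €0.

Ranking the bids: Buyer 3 €2,025; Buyer 1 €975; Buyer 2 €725; Buyer 4 €475; Buyer 5 €450.
Buyer 3 is the highest bidder, so Buyer 3 wins.
Under the first-price rule, the price is the highest bid: €2,025.
Surplus = €2,025 − €2,025 = €0.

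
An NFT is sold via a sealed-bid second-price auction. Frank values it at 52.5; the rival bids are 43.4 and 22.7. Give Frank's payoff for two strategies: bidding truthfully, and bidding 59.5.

The highest competing bid is 43.4.
Bidding truthfully at 52.5: Frank has the top bid, wins, and pays the second-highest bid 43.4. Payoff = 52.5 − 43.4 = 9.1.
Bidding 59.5: Frank has the top bid, wins, and pays the second-highest bid 43.4. Payoff = 52.5 − 43.4 = 9.1.

(a) 9.1  (b) 9.1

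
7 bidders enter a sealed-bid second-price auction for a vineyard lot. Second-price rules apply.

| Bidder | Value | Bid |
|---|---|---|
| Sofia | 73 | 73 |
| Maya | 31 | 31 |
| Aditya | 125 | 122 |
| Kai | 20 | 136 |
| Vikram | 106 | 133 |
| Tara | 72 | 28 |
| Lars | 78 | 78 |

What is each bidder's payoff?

Payoffs: Sofia 0, Maya 0, Aditya 0, Kai -113, Vikram 0, Tara 0, Lars 0.

Sorted high to low: Kai 136 > Vikram 133 > Aditya 122 > Lars 78 > Sofia 73 > Maya 31 > Tara 28.
Kai has the top bid and wins; the price is the second-highest bid, 133.
Kai's payoff = 20 − 133 = -113. All other bidders lose, so their payoff is 0.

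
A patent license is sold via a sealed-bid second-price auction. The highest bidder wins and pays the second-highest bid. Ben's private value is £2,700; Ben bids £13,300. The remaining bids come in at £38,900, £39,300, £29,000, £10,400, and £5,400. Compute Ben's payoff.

Highest competing bid: £39,300.
Ben's bid £13,300 is not the highest, so Ben loses, pays nothing, and earns zero payoff.

Ben's payoff: £0.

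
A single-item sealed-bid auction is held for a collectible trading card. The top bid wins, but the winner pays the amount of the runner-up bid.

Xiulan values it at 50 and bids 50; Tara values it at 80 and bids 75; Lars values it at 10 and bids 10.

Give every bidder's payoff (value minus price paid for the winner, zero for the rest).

Bids in descending order: Tara 75, then Xiulan 50, then Lars 10.
Tara has the top bid and wins; the price is the second-highest bid, 50.
Tara's payoff = 80 − 50 = 30. All other bidders lose, so their payoff is 0.

Xiulan 0, Tara 30, Lars 0.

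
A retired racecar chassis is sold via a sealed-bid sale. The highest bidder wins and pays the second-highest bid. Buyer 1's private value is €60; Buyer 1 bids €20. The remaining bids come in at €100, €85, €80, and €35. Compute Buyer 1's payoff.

Payoff = €0.

Highest competing bid: €100.
Buyer 1's bid €20 is not the highest, so Buyer 1 loses, pays nothing, and earns zero payoff.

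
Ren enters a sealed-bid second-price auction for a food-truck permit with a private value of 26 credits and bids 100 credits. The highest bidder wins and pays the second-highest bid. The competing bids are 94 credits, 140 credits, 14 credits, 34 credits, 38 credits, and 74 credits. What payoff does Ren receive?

Highest competing bid: 140 credits.
Ren's bid 100 credits is not the highest, so Ren loses, pays nothing, and earns zero payoff.

Ren's payoff: 0 credits.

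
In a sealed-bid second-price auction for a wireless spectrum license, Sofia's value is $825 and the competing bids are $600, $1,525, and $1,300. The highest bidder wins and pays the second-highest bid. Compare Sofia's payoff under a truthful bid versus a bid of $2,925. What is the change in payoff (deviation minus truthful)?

-$700

The highest competing bid is $1,525.
Bidding truthfully at $825: the top bid is $1,525 (a rival), so Sofia loses. Payoff = $0.
Bidding $2,925: Sofia has the top bid, wins, and pays the second-highest bid $1,525. Payoff = $825 − $1,525 = -$700.
Change = -$700 − $0 = -$700.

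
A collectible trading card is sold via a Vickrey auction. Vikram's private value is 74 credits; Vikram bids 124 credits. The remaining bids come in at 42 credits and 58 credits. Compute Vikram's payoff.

Highest competing bid: 58 credits.
Vikram's bid 124 credits is the highest overall, so Vikram wins and pays the second-highest bid, 58 credits.
Payoff = value − price = 74 credits − 58 credits = 16 credits.

Payoff = 16 credits.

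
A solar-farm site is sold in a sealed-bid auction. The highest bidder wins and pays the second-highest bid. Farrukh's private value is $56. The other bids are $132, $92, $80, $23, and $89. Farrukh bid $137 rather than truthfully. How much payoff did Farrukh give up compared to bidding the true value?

The highest competing bid is $132.
Bidding truthfully at $56: the top bid is $132 (a rival), so Farrukh loses. Payoff = $0.
Bidding $137: Farrukh has the top bid, wins, and pays the second-highest bid $132. Payoff = $56 − $132 = -$76.
Regret = truthful payoff − actual payoff = $0 − -$76 = $76.
Deviating from a truthful bid can only lose payoff in a second-price auction — never gain.

Regret: $76.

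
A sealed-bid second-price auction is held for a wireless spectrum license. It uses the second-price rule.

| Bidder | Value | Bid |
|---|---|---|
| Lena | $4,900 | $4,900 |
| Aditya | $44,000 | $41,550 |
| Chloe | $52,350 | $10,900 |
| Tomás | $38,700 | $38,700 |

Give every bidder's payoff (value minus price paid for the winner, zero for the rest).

Ranking the bids: Aditya $41,550, then Tomás $38,700, then Chloe $10,900, then Lena $4,900.
Aditya has the top bid and wins; the price is the second-highest bid, $38,700.
Aditya's payoff = $44,000 − $38,700 = $5,300. All other bidders lose, so their payoff is 0.

Lena $0, Aditya $5,300, Chloe $0, Tomás $0.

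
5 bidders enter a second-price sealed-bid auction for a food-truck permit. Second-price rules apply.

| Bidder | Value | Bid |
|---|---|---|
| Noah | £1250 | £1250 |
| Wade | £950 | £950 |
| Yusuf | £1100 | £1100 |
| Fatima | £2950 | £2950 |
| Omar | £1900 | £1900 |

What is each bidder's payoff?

Payoffs: Noah £0, Wade £0, Yusuf £0, Fatima £1050, Omar £0.

Ranking the bids: Fatima £2950; Omar £1900; Noah £1250; Yusuf £1100; Wade £950.
Fatima has the top bid and wins; the price is the second-highest bid, £1900.
Fatima's payoff = £2950 − £1900 = £1050. All other bidders lose, so their payoff is 0.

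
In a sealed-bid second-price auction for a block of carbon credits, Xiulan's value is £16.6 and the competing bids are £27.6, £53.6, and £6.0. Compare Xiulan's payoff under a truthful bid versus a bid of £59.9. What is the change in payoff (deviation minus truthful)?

The highest competing bid is £53.6.
Bidding truthfully at £16.6: the top bid is £53.6 (a rival), so Xiulan loses. Payoff = £0.0.
Bidding £59.9: Xiulan has the top bid, wins, and pays the second-highest bid £53.6. Payoff = £16.6 − £53.6 = -£37.0.
Change = -£37.0 − £0.0 = -£37.0.
This is the dominant-strategy logic: truthful bidding weakly beats any alternative.

Change in payoff: -£37.0.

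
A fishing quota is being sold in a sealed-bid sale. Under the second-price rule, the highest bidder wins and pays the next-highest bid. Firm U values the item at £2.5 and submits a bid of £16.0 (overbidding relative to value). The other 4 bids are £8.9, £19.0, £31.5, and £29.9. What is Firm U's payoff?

Payoff = £0.0.

Highest competing bid: £31.5.
Firm U's bid £16.0 is not the highest, so Firm U loses, pays nothing, and earns zero payoff.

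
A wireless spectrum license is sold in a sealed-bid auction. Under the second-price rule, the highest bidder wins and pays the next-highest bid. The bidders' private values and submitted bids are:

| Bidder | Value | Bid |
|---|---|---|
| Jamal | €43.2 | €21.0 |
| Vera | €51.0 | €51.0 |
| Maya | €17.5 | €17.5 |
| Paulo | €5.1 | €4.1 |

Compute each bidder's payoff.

Payoffs: Jamal €0.0, Vera €30.0, Maya €0.0, Paulo €0.0.

Ordered from highest: Vera €51.0, then Jamal €21.0, then Maya €17.5, then Paulo €4.1.
Vera has the top bid and wins; the price is the second-highest bid, €21.0.
Vera's payoff = €51.0 − €21.0 = €30.0. All other bidders lose, so their payoff is 0.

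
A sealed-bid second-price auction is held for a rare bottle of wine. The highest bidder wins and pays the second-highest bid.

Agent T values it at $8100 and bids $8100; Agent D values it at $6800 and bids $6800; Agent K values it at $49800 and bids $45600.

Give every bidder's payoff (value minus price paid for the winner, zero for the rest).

Sorted high to low: Agent K $45600, then Agent T $8100, then Agent D $6800.
Agent K has the top bid and wins; the price is the second-highest bid, $8100.
Agent K's payoff = $49800 − $8100 = $41700. All other bidders lose, so their payoff is 0.

Agent T $0, Agent D $0, Agent K $41700.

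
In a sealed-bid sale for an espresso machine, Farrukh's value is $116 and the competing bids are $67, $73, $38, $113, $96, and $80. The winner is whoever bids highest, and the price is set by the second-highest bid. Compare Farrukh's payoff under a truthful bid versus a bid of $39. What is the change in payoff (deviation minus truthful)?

Change in payoff: -$3.

The highest competing bid is $113.
Bidding truthfully at $116: Farrukh has the top bid, wins, and pays the second-highest bid $113. Payoff = $116 − $113 = $3.
Bidding $39: the top bid is $113 (a rival), so Farrukh loses. Payoff = $0.
Change = $0 − $3 = -$3.
This is the dominant-strategy logic: truthful bidding weakly beats any alternative.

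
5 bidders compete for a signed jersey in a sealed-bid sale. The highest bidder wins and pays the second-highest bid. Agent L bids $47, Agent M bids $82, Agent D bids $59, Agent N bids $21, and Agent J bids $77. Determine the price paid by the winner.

Price paid: $77.

Bids in descending order: Agent M $82, then Agent J $77, then Agent D $59, then Agent L $47, then Agent N $21.
Agent M has the highest bid, so Agent M wins.
The second-highest bid is $77, so that is what Agent M pays.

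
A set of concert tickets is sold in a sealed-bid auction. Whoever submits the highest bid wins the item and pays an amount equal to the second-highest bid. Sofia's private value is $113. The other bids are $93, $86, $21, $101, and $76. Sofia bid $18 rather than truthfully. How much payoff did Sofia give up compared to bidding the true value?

Payoff forgone: $12.

The highest competing bid is $101.
Bidding truthfully at $113: Sofia has the top bid, wins, and pays the second-highest bid $101. Payoff = $113 − $101 = $12.
Bidding $18: the top bid is $101 (a rival), so Sofia loses. Payoff = $0.
Regret = truthful payoff − actual payoff = $12 − $0 = $12.
Deviating from a truthful bid can only lose payoff in a second-price auction — never gain.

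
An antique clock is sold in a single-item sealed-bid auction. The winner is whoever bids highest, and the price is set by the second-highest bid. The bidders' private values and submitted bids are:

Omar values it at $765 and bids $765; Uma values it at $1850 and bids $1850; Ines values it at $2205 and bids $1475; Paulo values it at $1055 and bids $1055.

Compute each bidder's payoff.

Omar $0, Uma $375, Ines $0, Paulo $0.

Bids in descending order: Uma $1850 > Ines $1475 > Paulo $1055 > Omar $765.
Uma has the top bid and wins; the price is the second-highest bid, $1475.
Uma's payoff = $1850 − $1475 = $375. All other bidders lose, so their payoff is 0.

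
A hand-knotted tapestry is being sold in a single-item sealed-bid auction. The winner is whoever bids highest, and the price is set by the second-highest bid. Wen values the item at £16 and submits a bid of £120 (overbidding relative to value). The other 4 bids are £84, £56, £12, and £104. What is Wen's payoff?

Highest competing bid: £104.
Wen's bid £120 is the highest overall, so Wen wins and pays the second-highest bid, £104.
Payoff = value − price = £16 − £104 = -£88.
Overbidding won the item at a price above value — truthful bidding would have avoided this loss.

Payoff = -£88.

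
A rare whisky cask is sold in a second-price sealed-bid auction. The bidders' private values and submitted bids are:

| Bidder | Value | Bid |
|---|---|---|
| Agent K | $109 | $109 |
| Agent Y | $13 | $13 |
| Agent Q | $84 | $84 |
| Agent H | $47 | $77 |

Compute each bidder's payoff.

Ordered from highest: Agent K $109 > Agent Q $84 > Agent H $77 > Agent Y $13.
Agent K has the top bid and wins; the price is the second-highest bid, $84.
Agent K's payoff = $109 − $84 = $25. All other bidders lose, so their payoff is 0.

Agent K $25, Agent Y $0, Agent Q $0, Agent H $0.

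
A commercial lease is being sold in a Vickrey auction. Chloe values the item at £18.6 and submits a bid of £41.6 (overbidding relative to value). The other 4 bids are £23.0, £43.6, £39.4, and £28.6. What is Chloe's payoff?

Highest competing bid: £43.6.
Chloe's bid £41.6 is not the highest, so Chloe loses, pays nothing, and earns zero payoff.

£0.0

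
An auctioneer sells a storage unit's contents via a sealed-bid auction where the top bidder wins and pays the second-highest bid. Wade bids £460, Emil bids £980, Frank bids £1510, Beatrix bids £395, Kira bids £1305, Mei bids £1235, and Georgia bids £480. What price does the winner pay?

Ordered from highest: Frank £1510; Kira £1305; Mei £1235; Emil £980; Georgia £480; Wade £460; Beatrix £395.
Frank is the highest bidder, so Frank wins.
Under the second-price rule, the price is the second-highest bid: £1305.

£1305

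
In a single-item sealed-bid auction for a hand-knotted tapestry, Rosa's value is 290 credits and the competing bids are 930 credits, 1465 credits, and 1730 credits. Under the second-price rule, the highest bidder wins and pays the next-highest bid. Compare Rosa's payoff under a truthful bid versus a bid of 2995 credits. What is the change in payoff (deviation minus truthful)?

The highest competing bid is 1730 credits.
Bidding truthfully at 290 credits: the top bid is 1730 credits (a rival), so Rosa loses. Payoff = 0 credits.
Bidding 2995 credits: Rosa has the top bid, wins, and pays the second-highest bid 1730 credits. Payoff = 290 credits − 1730 credits = -1440 credits.
Change = -1440 credits − 0 credits = -1440 credits.
This is the dominant-strategy logic: truthful bidding weakly beats any alternative.

Payoff change: -1440 credits.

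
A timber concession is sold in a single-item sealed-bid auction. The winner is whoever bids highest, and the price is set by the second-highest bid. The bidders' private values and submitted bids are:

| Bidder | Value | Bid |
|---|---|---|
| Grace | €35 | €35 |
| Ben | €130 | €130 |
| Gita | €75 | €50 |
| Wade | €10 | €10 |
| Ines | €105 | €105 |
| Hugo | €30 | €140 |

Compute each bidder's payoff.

Ordered from highest: Hugo €140; Ben €130; Ines €105; Gita €50; Grace €35; Wade €10.
Hugo has the top bid and wins; the price is the second-highest bid, €130.
Hugo's payoff = €30 − €130 = -€100. All other bidders lose, so their payoff is 0.

Payoffs: Grace €0, Ben €0, Gita €0, Wade €0, Ines €0, Hugo -€100.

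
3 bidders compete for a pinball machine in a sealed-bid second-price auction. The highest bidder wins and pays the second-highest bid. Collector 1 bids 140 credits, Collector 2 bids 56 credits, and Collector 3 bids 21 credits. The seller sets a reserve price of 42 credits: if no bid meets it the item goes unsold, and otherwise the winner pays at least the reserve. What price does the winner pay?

Ordered from highest: Collector 1 140 credits, then Collector 2 56 credits, then Collector 3 21 credits.
Collector 1 has the highest bid, so Collector 1 wins.
The second-highest bid is 56 credits, which exceeds the reserve, so that sets the price.

The winner pays 56 credits.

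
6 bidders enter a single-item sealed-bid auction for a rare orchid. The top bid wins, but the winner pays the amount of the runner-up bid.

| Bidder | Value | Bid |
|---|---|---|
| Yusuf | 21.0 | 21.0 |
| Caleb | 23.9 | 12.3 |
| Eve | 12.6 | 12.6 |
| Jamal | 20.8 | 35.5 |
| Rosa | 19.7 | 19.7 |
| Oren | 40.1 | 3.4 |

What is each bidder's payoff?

Sorted high to low: Jamal 35.5 > Yusuf 21.0 > Rosa 19.7 > Eve 12.6 > Caleb 12.3 > Oren 3.4.
Jamal has the top bid and wins; the price is the second-highest bid, 21.0.
Jamal's payoff = 20.8 − 21.0 = -0.2. All other bidders lose, so their payoff is 0.

Payoffs: Yusuf 0.0, Caleb 0.0, Eve 0.0, Jamal -0.2, Rosa 0.0, Oren 0.0.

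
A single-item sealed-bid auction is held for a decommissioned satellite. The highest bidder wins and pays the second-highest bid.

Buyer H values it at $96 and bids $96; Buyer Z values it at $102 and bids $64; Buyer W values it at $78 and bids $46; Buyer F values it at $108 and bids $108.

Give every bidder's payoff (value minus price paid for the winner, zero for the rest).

Ordered from highest: Buyer F $108 > Buyer H $96 > Buyer Z $64 > Buyer W $46.
Buyer F has the top bid and wins; the price is the second-highest bid, $96.
Buyer F's payoff = $108 − $96 = $12. All other bidders lose, so their payoff is 0.

Buyer H $0, Buyer Z $0, Buyer W $0, Buyer F $12.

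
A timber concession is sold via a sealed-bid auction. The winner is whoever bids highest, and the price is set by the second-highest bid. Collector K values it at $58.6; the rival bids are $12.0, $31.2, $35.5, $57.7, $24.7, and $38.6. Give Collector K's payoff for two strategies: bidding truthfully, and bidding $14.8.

(a) $0.9  (b) $0.0

The highest competing bid is $57.7.
Bidding truthfully at $58.6: Collector K has the top bid, wins, and pays the second-highest bid $57.7. Payoff = $58.6 − $57.7 = $0.9.
Bidding $14.8: the top bid is $57.7 (a rival), so Collector K loses. Payoff = $0.0.
This is the dominant-strategy logic: truthful bidding weakly beats any alternative.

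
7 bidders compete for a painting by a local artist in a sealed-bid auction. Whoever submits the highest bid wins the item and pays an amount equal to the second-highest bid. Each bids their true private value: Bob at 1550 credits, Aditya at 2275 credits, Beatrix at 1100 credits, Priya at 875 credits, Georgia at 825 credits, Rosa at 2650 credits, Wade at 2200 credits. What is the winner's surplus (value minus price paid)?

Winner's surplus: 375 credits.

Ranking the bids: Rosa 2650 credits; Aditya 2275 credits; Wade 2200 credits; Bob 1550 credits; Beatrix 1100 credits; Priya 875 credits; Georgia 825 credits.
Rosa wins with the top bid and pays the second-highest, 2275 credits.
Surplus = 2650 credits − 2275 credits = 375 credits.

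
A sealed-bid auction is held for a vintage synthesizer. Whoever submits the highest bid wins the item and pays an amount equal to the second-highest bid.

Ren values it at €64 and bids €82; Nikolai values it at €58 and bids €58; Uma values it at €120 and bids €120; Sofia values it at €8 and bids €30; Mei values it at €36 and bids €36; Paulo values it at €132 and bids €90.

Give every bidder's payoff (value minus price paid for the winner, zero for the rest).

Ranking the bids: Uma €120; Paulo €90; Ren €82; Nikolai €58; Mei €36; Sofia €30.
Uma has the top bid and wins; the price is the second-highest bid, €90.
Uma's payoff = €120 − €90 = €30. All other bidders lose, so their payoff is 0.

Payoffs: Ren €0, Nikolai €0, Uma €30, Sofia €0, Mei €0, Paulo €0.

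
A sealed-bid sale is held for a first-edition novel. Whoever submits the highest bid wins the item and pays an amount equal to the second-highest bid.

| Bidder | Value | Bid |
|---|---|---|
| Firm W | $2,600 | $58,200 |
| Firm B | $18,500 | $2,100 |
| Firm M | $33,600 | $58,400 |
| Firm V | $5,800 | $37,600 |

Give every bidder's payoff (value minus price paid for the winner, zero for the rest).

Firm W $0, Firm B $0, Firm M -$24,600, Firm V $0.

Ordered from highest: Firm M $58,400 > Firm W $58,200 > Firm V $37,600 > Firm B $2,100.
Firm M has the top bid and wins; the price is the second-highest bid, $58,200.
Firm M's payoff = $33,600 − $58,200 = -$24,600. All other bidders lose, so their payoff is 0.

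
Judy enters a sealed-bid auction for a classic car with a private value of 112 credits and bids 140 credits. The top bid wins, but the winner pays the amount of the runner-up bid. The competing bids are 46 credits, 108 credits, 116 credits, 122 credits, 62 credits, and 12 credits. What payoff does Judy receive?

-10 credits

Highest competing bid: 122 credits.
Judy's bid 140 credits is the highest overall, so Judy wins and pays the second-highest bid, 122 credits.
Payoff = value − price = 112 credits − 122 credits = -10 credits.
Overbidding won the item at a price above value — truthful bidding would have avoided this loss.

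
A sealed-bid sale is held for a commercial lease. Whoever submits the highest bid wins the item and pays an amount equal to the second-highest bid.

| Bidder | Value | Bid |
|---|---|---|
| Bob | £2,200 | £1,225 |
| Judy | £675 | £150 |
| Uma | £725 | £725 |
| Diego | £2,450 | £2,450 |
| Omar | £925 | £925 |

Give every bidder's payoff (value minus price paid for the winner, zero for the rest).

Ordered from highest: Diego £2,450 > Bob £1,225 > Omar £925 > Uma £725 > Judy £150.
Diego has the top bid and wins; the price is the second-highest bid, £1,225.
Diego's payoff = £2,450 − £1,225 = £1,225. All other bidders lose, so their payoff is 0.

Bob £0, Judy £0, Uma £0, Diego £1,225, Omar £0.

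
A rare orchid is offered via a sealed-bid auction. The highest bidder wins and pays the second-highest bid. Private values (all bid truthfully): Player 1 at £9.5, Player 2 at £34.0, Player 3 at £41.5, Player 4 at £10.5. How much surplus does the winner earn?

Ordered from highest: Player 3 £41.5, then Player 2 £34.0, then Player 4 £10.5, then Player 1 £9.5.
Player 3 wins with the top bid and pays the second-highest, £34.0.
Surplus = £41.5 − £34.0 = £7.5.

£7.5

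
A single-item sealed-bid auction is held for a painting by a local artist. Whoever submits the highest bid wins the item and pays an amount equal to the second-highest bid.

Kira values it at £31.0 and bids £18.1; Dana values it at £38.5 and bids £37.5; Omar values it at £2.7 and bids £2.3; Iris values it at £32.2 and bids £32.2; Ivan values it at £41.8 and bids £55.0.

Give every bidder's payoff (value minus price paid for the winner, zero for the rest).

Kira £0.0, Dana £0.0, Omar £0.0, Iris £0.0, Ivan £4.3.

Ranking the bids: Ivan £55.0 > Dana £37.5 > Iris £32.2 > Kira £18.1 > Omar £2.3.
Ivan has the top bid and wins; the price is the second-highest bid, £37.5.
Ivan's payoff = £41.8 − £37.5 = £4.3. All other bidders lose, so their payoff is 0.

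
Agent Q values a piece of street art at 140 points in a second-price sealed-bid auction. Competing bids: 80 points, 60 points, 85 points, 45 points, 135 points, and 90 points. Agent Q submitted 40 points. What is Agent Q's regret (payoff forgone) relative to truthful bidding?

5 points

The highest competing bid is 135 points.
Bidding truthfully at 140 points: Agent Q has the top bid, wins, and pays the second-highest bid 135 points. Payoff = 140 points − 135 points = 5 points.
Bidding 40 points: the top bid is 135 points (a rival), so Agent Q loses. Payoff = 0 points.
Regret = truthful payoff − actual payoff = 5 points − 0 points = 5 points.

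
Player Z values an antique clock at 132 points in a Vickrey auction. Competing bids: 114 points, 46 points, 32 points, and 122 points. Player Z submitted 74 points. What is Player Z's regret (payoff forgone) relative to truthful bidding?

Payoff forgone: 10 points.

The highest competing bid is 122 points.
Bidding truthfully at 132 points: Player Z has the top bid, wins, and pays the second-highest bid 122 points. Payoff = 132 points − 122 points = 10 points.
Bidding 74 points: the top bid is 122 points (a rival), so Player Z loses. Payoff = 0 points.
Regret = truthful payoff − actual payoff = 10 points − 0 points = 10 points.
Deviating from a truthful bid can only lose payoff in a second-price auction — never gain.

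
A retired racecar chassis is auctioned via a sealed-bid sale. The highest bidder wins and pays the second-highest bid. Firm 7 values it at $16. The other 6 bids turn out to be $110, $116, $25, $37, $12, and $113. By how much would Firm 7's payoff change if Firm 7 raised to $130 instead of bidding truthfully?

Payoff change: -$100.

The highest competing bid is $116.
Bidding truthfully at $16: the top bid is $116 (a rival), so Firm 7 loses. Payoff = $0.
Bidding $130: Firm 7 has the top bid, wins, and pays the second-highest bid $116. Payoff = $16 − $116 = -$100.
Change = -$100 − $0 = -$100.
This is the dominant-strategy logic: truthful bidding weakly beats any alternative.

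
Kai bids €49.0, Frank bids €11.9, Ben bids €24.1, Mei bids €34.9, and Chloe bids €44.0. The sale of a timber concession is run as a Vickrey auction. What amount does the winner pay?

The winner pays €44.0.

Sorted high to low: Kai €49.0, then Chloe €44.0, then Mei €34.9, then Ben €24.1, then Frank €11.9.
Kai has the highest bid, so Kai wins.
The second-highest bid is €44.0, so that is what Kai pays.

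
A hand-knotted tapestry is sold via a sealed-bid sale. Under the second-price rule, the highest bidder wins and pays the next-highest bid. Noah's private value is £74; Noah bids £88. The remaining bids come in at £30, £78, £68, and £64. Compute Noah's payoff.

Highest competing bid: £78.
Noah's bid £88 is the highest overall, so Noah wins and pays the second-highest bid, £78.
Payoff = value − price = £74 − £78 = -£4.

-£4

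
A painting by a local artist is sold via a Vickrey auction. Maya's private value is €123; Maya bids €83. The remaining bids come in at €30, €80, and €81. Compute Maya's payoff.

Highest competing bid: €81.
Maya's bid €83 is the highest overall, so Maya wins and pays the second-highest bid, €81.
Payoff = value − price = €123 − €81 = €42.

Payoff = €42.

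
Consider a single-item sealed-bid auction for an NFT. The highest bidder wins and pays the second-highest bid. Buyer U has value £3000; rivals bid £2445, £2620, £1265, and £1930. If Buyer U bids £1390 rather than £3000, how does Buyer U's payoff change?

The highest competing bid is £2620.
Bidding truthfully at £3000: Buyer U has the top bid, wins, and pays the second-highest bid £2620. Payoff = £3000 − £2620 = £380.
Bidding £1390: the top bid is £2620 (a rival), so Buyer U loses. Payoff = £0.
Change = £0 − £380 = -£380.

Payoff change: -£380.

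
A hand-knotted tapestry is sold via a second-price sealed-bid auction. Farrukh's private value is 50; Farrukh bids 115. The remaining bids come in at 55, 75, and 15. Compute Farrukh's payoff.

Highest competing bid: 75.
Farrukh's bid 115 is the highest overall, so Farrukh wins and pays the second-highest bid, 75.
Payoff = value − price = 50 − 75 = -25.

Farrukh's payoff: -25.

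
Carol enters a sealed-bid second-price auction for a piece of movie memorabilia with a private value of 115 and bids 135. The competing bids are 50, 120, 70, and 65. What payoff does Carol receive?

Highest competing bid: 120.
Carol's bid 135 is the highest overall, so Carol wins and pays the second-highest bid, 120.
Payoff = value − price = 115 − 120 = -5.
Overbidding won the item at a price above value — truthful bidding would have avoided this loss.

Carol's payoff: -5.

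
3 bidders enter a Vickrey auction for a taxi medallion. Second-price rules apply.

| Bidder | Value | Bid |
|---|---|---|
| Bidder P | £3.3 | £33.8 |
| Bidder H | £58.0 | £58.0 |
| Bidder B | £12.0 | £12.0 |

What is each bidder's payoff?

Bidder P £0.0, Bidder H £24.2, Bidder B £0.0.

Bids in descending order: Bidder H £58.0, then Bidder P £33.8, then Bidder B £12.0.
Bidder H has the top bid and wins; the price is the second-highest bid, £33.8.
Bidder H's payoff = £58.0 − £33.8 = £24.2. All other bidders lose, so their payoff is 0.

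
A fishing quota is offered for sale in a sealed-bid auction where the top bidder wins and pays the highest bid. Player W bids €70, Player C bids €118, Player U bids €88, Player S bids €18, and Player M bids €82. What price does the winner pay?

Bids in descending order: Player C €118, then Player U €88, then Player M €82, then Player W €70, then Player S €18.
Player C is the highest bidder, so Player C wins.
Under the first-price rule, the price is the highest bid: €118.

The winner pays €118.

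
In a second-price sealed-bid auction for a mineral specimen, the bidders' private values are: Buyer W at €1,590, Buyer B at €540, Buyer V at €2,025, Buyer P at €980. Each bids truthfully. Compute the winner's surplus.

Sorted high to low: Buyer V €2,025, then Buyer W €1,590, then Buyer P €980, then Buyer B €540.
Buyer V wins with the top bid and pays the second-highest, €1,590.
Surplus = €2,025 − €1,590 = €435.

Winner's surplus: €435.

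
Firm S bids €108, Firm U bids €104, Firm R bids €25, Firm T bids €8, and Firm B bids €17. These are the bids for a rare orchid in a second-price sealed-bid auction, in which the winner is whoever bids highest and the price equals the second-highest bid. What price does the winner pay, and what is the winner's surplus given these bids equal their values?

Sorted high to low: Firm S €108; Firm U €104; Firm R €25; Firm B €17; Firm T €8.
Firm S is the highest bidder, so Firm S wins.
Under the second-price rule, the price is the second-highest bid: €104.
Surplus = €108 − €104 = €4.

Price €104; surplus €4.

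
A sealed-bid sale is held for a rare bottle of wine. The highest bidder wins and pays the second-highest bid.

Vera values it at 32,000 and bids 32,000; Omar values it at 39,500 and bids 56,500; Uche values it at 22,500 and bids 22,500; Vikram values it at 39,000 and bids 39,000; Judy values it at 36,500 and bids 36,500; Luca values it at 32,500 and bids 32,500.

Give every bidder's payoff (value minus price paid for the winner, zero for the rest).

Vera 0, Omar 500, Uche 0, Vikram 0, Judy 0, Luca 0.

Ranking the bids: Omar 56,500 > Vikram 39,000 > Judy 36,500 > Luca 32,500 > Vera 32,000 > Uche 22,500.
Omar has the top bid and wins; the price is the second-highest bid, 39,000.
Omar's payoff = 39,500 − 39,000 = 500. All other bidders lose, so their payoff is 0.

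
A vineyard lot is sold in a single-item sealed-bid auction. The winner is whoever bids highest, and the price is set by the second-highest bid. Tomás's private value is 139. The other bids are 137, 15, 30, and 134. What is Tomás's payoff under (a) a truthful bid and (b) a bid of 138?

(a) 2  (b) 2

The highest competing bid is 137.
Bidding truthfully at 139: Tomás has the top bid, wins, and pays the second-highest bid 137. Payoff = 139 − 137 = 2.
Bidding 138: Tomás has the top bid, wins, and pays the second-highest bid 137. Payoff = 139 − 137 = 2.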